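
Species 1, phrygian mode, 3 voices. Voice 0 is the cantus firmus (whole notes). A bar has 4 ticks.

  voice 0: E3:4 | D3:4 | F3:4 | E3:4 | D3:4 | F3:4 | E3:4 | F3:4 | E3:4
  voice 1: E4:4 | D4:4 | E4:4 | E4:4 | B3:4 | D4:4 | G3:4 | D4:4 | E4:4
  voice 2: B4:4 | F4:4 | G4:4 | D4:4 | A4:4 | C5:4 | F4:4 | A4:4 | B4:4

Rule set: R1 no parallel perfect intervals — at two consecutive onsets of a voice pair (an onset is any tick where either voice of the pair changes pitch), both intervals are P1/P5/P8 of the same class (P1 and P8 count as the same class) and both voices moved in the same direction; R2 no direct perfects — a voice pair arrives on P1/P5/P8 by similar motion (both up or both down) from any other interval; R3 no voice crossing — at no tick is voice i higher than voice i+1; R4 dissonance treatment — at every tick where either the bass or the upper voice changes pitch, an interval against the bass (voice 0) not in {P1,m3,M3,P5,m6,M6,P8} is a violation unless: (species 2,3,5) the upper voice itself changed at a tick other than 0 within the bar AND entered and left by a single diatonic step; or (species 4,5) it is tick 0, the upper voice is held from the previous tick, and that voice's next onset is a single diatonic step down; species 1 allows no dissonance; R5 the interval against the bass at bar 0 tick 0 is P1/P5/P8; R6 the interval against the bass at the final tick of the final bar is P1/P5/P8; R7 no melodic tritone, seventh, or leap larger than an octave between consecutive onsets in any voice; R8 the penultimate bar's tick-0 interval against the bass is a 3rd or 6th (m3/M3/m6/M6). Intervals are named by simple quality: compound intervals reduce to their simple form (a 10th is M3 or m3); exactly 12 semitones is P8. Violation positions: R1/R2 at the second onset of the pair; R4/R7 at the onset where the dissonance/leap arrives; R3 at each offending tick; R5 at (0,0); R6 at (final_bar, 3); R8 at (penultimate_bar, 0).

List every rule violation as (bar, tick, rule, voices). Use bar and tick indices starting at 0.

bar 0: v0=E3 v1=E4 v2=B4 downbeat P5
bar 1: v0=D3 v1=D4 v2=F4 downbeat m3
bar 2: v0=F3 v1=E4 v2=G4 downbeat M2
bar 3: v0=E3 v1=E4 v2=D4 downbeat m7
bar 4: v0=D3 v1=B3 v2=A4 downbeat P5
bar 5: v0=F3 v1=D4 v2=C5 downbeat P5
bar 6: v0=E3 v1=G3 v2=F4 downbeat m2
bar 7: v0=F3 v1=D4 v2=A4 downbeat M3
bar 8: v0=E3 v1=E4 v2=B4 downbeat P5
  -> R1 @ bar 1 tick 0 v(0, 1): E3/E4 P8 -> D3/D4 P8 similar
  -> R7 @ bar 1 tick 0 v(2,): B4->F4 leap 6st
  -> R4 @ bar 2 tick 0 v(0, 1): F3/E4 M7 untreated
  -> R4 @ bar 2 tick 0 v(0, 2): F3/G4 M2 untreated
  -> R3 @ bar 3 tick 0 v(1, 2): E4 above D4
  -> R4 @ bar 3 tick 0 v(0, 2): E3/D4 m7 untreated
  -> R3 @ bar 3 tick 1 v(1, 2): E4 above D4
  -> R3 @ bar 3 tick 2 v(1, 2): E4 above D4
  -> R3 @ bar 3 tick 3 v(1, 2): E4 above D4
  -> R1 @ bar 5 tick 0 v(0, 2): D3/A4 P5 -> F3/C5 P5 similar
  -> R4 @ bar 6 tick 0 v(0, 2): E3/F4 m2 untreated
  -> R2 @ bar 7 tick 0 v(1, 2): G3/F4 m7 -> D4/A4 P5 similar
  -> R1 @ bar 8 tick 0 v(1, 2): D4/A4 P5 -> E4/B4 P5 similar

(1, 0, R1, (0, 1))
(1, 0, R7, (2,))
(2, 0, R4, (0, 1))
(2, 0, R4, (0, 2))
(3, 0, R3, (1, 2))
(3, 0, R4, (0, 2))
(3, 1, R3, (1, 2))
(3, 2, R3, (1, 2))
(3, 3, R3, (1, 2))
(5, 0, R1, (0, 2))
(6, 0, R4, (0, 2))
(7, 0, R2, (1, 2))
(8, 0, R1, (1, 2))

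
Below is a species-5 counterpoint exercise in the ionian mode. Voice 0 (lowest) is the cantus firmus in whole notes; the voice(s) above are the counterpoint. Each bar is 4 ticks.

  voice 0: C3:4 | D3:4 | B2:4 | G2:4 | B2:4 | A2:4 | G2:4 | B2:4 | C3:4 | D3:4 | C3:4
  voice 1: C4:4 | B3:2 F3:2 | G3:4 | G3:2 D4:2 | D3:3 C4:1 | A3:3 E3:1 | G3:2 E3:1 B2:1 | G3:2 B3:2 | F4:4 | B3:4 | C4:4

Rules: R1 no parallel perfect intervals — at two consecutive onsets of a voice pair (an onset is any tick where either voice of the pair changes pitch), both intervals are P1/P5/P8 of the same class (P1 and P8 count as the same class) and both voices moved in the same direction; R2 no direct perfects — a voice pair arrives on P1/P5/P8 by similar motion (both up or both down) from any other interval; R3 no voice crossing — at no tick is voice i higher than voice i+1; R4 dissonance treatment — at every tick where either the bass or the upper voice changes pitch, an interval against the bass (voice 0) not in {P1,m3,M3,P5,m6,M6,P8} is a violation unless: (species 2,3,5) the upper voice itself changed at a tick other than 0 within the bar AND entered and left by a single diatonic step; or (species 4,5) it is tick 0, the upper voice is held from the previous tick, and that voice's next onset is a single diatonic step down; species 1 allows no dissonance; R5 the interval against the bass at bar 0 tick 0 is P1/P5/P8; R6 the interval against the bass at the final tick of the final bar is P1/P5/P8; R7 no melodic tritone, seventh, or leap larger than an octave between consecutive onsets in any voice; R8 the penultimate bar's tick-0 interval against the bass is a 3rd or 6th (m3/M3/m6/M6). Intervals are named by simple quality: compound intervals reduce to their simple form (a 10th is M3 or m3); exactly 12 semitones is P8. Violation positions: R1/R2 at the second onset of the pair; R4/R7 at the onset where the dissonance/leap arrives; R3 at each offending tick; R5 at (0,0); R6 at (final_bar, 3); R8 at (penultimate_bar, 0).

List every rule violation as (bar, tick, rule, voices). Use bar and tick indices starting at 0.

bar 0: v0=C3 v1=C4 downbeat P8
bar 1: v0=D3 v1=B3 downbeat M6
bar 2: v0=B2 v1=G3 downbeat m6
bar 3: v0=G2 v1=G3 downbeat P8
bar 4: v0=B2 v1=D3 downbeat m3
bar 5: v0=A2 v1=A3 downbeat P8
bar 6: v0=G2 v1=G3 downbeat P8
bar 7: v0=B2 v1=G3 downbeat m6
bar 8: v0=C3 v1=F4 downbeat P4
bar 9: v0=D3 v1=B3 downbeat M6
bar 10: v0=C3 v1=C4 downbeat P8
  -> R7 @ bar 1 tick 2 v(1,): B3->F3 leap 6st
  -> R4 @ bar 4 tick 3 v(0, 1): B2/C4 m2 untreated
  -> R7 @ bar 4 tick 3 v(1,): D3->C4 leap 10st
  -> R2 @ bar 5 tick 0 v(0, 1): B2/C4 m2 -> A2/A3 P8 similar
  -> R4 @ bar 8 tick 0 v(0, 1): C3/F4 P4 untreated
  -> R7 @ bar 8 tick 0 v(1,): B3->F4 leap 6st
  -> R7 @ bar 9 tick 0 v(1,): F4->B3 leap 6st

(1, 2, R7, (1,))
(4, 3, R4, (0, 1))
(4, 3, R7, (1,))
(5, 0, R2, (0, 1))
(8, 0, R4, (0, 1))
(8, 0, R7, (1,))
(9, 0, R7, (1,))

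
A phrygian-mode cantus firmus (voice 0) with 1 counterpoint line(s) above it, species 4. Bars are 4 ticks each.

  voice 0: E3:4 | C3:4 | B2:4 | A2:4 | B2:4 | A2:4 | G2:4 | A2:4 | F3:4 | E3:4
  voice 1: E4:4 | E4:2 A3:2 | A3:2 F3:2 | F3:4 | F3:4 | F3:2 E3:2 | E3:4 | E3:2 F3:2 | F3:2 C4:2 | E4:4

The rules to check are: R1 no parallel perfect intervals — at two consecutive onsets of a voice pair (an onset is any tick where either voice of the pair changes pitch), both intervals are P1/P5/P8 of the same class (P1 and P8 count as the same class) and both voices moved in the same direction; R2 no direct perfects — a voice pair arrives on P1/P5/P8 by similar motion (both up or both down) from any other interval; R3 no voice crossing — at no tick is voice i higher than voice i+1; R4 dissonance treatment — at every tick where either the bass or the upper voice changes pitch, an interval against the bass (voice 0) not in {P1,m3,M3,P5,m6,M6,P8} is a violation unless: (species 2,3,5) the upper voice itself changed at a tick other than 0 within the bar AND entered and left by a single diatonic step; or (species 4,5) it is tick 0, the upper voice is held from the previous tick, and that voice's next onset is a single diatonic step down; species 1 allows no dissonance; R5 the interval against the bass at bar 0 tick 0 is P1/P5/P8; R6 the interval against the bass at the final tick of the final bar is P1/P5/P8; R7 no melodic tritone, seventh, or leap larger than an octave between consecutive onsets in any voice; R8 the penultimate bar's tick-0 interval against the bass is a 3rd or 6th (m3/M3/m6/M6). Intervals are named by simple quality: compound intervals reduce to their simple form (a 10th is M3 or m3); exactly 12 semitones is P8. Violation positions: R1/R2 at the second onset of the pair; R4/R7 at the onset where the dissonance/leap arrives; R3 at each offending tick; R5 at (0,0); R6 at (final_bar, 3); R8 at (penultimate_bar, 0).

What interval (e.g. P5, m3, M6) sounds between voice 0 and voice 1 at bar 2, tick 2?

voice 0=B2 voice 1=F3 -> TT

TT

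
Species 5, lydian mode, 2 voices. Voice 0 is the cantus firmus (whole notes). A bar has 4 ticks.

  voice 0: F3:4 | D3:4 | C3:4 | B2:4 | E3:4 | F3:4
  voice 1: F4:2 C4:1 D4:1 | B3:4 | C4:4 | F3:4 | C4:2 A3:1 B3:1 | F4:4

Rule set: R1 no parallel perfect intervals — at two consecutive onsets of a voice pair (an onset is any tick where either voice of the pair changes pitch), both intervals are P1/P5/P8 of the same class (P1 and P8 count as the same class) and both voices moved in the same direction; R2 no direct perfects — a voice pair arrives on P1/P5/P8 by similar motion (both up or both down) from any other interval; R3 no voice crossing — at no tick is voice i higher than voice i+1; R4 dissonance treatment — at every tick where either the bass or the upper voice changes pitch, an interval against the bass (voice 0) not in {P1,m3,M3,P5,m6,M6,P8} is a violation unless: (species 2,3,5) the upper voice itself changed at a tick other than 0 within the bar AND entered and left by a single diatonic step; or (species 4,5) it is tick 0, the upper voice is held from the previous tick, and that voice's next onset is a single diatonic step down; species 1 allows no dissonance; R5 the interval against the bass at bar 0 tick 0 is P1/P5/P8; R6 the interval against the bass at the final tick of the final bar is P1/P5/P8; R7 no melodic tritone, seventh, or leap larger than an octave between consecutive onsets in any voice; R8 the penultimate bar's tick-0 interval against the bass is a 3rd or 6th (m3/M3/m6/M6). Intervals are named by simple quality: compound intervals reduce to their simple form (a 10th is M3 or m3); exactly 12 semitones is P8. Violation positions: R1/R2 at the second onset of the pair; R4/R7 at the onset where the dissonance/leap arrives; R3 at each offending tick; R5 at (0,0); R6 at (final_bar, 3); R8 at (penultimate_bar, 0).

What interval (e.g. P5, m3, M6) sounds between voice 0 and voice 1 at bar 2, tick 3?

voice 0=C3 voice 1=C4 -> P8

P8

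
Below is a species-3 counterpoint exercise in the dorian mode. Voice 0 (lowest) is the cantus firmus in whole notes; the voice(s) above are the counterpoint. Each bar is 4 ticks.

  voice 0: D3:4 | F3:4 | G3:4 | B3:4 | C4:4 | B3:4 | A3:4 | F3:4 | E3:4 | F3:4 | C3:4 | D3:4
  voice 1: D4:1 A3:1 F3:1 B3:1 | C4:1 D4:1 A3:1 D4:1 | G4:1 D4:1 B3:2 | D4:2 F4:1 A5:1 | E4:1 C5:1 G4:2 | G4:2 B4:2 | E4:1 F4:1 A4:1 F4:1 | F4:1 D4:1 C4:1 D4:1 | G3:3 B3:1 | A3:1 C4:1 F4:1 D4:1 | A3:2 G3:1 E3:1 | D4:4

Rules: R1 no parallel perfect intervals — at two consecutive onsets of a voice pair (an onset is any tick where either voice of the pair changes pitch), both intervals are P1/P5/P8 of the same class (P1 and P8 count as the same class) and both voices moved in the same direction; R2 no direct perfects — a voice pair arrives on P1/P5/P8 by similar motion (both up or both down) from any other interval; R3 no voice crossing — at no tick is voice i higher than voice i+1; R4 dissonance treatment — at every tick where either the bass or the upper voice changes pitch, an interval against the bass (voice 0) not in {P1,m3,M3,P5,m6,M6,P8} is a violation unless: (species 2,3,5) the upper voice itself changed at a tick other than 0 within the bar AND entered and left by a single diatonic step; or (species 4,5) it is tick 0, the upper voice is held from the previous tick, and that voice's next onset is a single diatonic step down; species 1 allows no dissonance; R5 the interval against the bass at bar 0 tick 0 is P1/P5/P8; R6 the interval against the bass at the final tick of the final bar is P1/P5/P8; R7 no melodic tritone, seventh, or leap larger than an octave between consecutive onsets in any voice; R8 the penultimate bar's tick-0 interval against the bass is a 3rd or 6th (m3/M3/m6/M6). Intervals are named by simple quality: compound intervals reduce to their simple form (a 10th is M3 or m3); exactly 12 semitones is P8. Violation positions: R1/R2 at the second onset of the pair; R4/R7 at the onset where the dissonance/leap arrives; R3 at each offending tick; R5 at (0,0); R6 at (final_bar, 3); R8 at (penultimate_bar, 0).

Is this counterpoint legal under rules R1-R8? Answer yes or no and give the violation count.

bar 0: v0=D3 v1=D4 (P8)
bar 1: v0=F3 v1=C4 (P5)
bar 2: v0=G3 v1=G4 (P8)
bar 3: v0=B3 v1=D4 (m3)
bar 4: v0=C4 v1=E4 (M3)
bar 5: v0=B3 v1=G4 (m6)
bar 6: v0=A3 v1=E4 (P5)
bar 7: v0=F3 v1=F4 (P8)
bar 8: v0=E3 v1=G3 (m3)
bar 9: v0=F3 v1=A3 (M3)
bar 10: v0=C3 v1=A3 (M6)
bar 11: v0=D3 v1=D4 (P8)
  R7 @ bar0.3: F3->B3 leap 6st
  R2 @ bar1.0: D3/B3 M6 -> F3/C4 P5 similar
  R2 @ bar2.0: F3/D4 M6 -> G3/G4 P8 similar
  R4 @ bar3.2: B3/F4 TT untreated
  R4 @ bar3.3: B3/A5 m7 untreated
  R7 @ bar3.3: F4->A5 leap 16st
  R7 @ bar4.0: A5->E4 leap 17st
  R2 @ bar6.0: B3/B4 P8 -> A3/E4 P5 similar
  R2 @ bar11.0: C3/E3 M3 -> D3/D4 P8 similar
  R7 @ bar11.0: E3->D4 leap 10st

No (10 violations)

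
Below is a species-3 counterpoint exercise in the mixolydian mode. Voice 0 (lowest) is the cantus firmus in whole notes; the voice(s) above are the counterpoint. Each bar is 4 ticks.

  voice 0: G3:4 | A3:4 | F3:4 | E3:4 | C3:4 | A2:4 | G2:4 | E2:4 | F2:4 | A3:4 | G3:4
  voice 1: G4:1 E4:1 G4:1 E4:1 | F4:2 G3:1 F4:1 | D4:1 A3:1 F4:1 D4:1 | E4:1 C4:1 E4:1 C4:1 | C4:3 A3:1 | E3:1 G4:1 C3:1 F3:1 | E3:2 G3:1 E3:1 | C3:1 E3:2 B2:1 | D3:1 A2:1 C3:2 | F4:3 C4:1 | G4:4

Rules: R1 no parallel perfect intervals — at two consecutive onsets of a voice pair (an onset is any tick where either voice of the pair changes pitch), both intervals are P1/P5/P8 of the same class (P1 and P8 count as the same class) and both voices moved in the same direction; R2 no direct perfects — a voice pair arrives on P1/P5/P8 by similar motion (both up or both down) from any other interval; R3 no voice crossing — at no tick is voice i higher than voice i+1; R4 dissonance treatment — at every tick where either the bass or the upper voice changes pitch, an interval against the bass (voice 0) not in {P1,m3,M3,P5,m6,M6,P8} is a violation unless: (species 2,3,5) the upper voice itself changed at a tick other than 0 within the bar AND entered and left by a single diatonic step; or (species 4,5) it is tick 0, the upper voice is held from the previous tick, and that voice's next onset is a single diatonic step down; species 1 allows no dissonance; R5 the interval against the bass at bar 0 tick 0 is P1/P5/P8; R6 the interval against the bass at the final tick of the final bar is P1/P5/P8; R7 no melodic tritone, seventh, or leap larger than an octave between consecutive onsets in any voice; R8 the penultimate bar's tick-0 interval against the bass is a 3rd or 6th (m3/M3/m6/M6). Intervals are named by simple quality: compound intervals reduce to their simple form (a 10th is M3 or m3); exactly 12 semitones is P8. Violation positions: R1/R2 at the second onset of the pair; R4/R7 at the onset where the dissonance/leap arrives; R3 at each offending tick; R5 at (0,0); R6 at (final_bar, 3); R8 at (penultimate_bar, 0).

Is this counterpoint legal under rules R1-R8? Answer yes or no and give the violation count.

No (10 violations)

bar 0: v0=G3 v1=G4 (P8)
bar 1: v0=A3 v1=F4 (m6)
bar 2: v0=F3 v1=D4 (M6)
bar 3: v0=E3 v1=E4 (P8)
bar 4: v0=C3 v1=C4 (P8)
bar 5: v0=A2 v1=E3 (P5)
bar 6: v0=G2 v1=E3 (M6)
bar 7: v0=E2 v1=C3 (m6)
bar 8: v0=F2 v1=D3 (M6)
bar 9: v0=A3 v1=F4 (m6)
bar 10: v0=G3 v1=G4 (P8)
  R3 @ bar1.2: A3 above G3
  R4 @ bar1.2: A3/G3 M2 untreated
  R7 @ bar1.2: F4->G3 leap 10st
  R7 @ bar1.3: G3->F4 leap 10st
  R2 @ bar5.0: C3/A3 M6 -> A2/E3 P5 similar
  R4 @ bar5.1: A2/G4 m7 untreated
  R7 @ bar5.1: E3->G4 leap 15st
  R7 @ bar5.2: G4->C3 leap 19st
  R7 @ bar9.0: F2->A3 leap 16st
  R7 @ bar9.0: C3->F4 leap 17st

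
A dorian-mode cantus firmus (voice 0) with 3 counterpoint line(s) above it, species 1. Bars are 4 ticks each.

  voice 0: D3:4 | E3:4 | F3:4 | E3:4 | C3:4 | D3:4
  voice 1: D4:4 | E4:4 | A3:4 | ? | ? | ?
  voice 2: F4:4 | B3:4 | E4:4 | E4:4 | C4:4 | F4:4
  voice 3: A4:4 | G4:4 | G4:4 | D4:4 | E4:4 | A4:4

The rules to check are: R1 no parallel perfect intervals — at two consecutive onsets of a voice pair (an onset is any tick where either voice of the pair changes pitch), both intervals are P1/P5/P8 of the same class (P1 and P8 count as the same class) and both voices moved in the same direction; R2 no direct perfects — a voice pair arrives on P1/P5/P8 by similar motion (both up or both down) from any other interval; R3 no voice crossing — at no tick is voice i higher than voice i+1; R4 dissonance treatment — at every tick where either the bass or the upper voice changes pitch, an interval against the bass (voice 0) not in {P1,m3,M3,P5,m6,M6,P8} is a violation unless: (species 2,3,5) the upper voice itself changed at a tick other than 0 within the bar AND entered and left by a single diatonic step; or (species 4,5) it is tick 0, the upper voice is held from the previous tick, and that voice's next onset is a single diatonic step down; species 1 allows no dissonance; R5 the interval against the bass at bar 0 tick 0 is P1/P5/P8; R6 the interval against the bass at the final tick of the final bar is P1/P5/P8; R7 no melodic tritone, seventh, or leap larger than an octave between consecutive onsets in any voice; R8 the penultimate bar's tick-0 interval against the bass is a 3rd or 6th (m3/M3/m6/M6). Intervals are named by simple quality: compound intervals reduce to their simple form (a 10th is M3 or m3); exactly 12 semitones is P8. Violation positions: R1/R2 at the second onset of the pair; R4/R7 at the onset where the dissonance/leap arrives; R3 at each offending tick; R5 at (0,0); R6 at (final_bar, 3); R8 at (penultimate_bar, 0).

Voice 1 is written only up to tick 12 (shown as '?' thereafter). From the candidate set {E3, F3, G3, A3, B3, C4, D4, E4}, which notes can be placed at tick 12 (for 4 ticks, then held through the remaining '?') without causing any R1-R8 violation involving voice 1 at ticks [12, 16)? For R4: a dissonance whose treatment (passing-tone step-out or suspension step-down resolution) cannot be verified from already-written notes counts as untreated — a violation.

{B3, C4, E4}

E3: violates R2
F3: violates R4
G3: violates R2
A3: violates R4
B3: legal
C4: legal
D4: violates R4
E4: legal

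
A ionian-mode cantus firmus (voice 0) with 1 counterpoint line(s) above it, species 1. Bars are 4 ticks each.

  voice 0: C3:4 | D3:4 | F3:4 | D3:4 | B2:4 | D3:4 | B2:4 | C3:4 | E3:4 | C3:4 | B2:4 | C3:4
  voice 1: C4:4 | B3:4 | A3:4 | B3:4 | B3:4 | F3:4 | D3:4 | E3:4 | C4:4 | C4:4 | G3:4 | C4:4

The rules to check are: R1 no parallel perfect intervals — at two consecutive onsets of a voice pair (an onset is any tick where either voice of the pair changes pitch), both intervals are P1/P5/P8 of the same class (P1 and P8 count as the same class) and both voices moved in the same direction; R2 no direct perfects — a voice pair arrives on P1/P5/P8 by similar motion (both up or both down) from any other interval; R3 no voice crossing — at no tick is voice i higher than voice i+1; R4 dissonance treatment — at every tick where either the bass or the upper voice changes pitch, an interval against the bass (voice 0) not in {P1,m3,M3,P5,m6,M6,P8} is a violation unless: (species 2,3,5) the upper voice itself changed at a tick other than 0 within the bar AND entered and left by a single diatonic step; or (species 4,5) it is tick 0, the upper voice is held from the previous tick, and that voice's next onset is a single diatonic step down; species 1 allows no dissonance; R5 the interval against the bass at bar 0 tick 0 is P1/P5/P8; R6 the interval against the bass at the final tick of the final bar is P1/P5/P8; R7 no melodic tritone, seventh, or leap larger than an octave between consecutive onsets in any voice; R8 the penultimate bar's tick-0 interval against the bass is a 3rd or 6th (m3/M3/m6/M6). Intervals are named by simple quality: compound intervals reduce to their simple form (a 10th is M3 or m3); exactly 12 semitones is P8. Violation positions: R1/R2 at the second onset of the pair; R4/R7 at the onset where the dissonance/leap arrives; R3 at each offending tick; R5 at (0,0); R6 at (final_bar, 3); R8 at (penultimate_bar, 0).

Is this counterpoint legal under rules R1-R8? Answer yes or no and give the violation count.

bar 0: v0=C3 v1=C4 (P8)
bar 1: v0=D3 v1=B3 (M6)
bar 2: v0=F3 v1=A3 (M3)
bar 3: v0=D3 v1=B3 (M6)
bar 4: v0=B2 v1=B3 (P8)
bar 5: v0=D3 v1=F3 (m3)
bar 6: v0=B2 v1=D3 (m3)
bar 7: v0=C3 v1=E3 (M3)
bar 8: v0=E3 v1=C4 (m6)
bar 9: v0=C3 v1=C4 (P8)
bar 10: v0=B2 v1=G3 (m6)
bar 11: v0=C3 v1=C4 (P8)
  R7 @ bar5.0: B3->F3 leap 6st
  R2 @ bar11.0: B2/G3 m6 -> C3/C4 P8 similar

No (2 violations)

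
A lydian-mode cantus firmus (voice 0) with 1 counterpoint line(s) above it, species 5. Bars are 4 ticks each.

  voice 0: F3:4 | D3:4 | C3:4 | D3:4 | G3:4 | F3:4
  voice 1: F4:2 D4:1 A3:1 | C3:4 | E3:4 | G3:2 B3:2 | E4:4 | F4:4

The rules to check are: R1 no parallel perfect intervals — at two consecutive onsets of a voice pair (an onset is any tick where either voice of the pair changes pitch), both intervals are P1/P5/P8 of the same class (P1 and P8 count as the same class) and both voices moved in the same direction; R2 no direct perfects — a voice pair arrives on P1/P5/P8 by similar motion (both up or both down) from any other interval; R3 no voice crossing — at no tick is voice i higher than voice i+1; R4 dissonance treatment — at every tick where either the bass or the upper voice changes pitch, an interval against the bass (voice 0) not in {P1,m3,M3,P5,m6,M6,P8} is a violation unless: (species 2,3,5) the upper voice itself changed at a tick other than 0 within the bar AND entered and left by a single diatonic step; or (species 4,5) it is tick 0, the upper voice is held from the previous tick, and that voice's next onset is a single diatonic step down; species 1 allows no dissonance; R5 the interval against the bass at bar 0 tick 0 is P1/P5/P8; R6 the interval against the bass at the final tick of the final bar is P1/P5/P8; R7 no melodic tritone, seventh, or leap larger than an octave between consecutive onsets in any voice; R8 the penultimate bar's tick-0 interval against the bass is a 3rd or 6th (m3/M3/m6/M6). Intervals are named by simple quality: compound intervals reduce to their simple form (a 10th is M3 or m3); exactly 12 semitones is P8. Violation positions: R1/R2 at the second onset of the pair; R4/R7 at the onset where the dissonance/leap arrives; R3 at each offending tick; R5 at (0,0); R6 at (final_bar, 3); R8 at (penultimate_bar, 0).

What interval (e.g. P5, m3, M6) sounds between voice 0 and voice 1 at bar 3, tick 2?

voice 0=D3 voice 1=B3 -> M6

M6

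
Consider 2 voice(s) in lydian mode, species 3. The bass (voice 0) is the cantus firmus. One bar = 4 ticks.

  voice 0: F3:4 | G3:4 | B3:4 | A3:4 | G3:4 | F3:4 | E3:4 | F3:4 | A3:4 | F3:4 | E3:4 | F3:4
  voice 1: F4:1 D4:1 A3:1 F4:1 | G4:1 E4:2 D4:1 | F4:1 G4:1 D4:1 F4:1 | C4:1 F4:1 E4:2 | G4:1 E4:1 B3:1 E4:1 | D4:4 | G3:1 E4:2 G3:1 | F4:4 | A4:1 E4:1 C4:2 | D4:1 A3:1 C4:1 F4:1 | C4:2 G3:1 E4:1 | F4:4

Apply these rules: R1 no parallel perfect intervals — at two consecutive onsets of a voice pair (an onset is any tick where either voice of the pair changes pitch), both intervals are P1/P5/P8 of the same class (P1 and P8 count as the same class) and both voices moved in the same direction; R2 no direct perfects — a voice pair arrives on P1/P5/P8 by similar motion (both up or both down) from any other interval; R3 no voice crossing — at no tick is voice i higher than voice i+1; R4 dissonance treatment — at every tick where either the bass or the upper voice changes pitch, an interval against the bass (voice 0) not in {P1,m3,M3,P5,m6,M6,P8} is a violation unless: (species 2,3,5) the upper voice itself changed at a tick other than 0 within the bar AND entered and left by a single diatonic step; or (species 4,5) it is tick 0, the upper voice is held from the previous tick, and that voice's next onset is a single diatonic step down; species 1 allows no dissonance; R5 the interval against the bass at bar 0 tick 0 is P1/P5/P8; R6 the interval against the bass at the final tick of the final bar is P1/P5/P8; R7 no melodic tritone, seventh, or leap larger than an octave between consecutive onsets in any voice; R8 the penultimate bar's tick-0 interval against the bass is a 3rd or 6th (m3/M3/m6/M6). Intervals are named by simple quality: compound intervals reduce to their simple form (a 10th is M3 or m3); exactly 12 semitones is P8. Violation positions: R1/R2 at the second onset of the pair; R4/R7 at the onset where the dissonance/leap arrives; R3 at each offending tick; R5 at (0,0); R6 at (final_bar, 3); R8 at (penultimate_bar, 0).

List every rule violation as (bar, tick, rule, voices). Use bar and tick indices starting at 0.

(1, 0, R1, (0, 1))
(2, 0, R4, (0, 1))
(2, 3, R4, (0, 1))
(7, 0, R2, (0, 1))
(7, 0, R7, (1,))
(8, 0, R1, (0, 1))
(11, 0, R1, (0, 1))

bar 0: v0=F3 v1=F4 downbeat P8
bar 1: v0=G3 v1=G4 downbeat P8
bar 2: v0=B3 v1=F4 downbeat TT
bar 3: v0=A3 v1=C4 downbeat m3
bar 4: v0=G3 v1=G4 downbeat P8
bar 5: v0=F3 v1=D4 downbeat M6
bar 6: v0=E3 v1=G3 downbeat m3
bar 7: v0=F3 v1=F4 downbeat P8
bar 8: v0=A3 v1=A4 downbeat P8
bar 9: v0=F3 v1=D4 downbeat M6
bar 10: v0=E3 v1=C4 downbeat m6
bar 11: v0=F3 v1=F4 downbeat P8
  -> R1 @ bar 1 tick 0 v(0, 1): F3/F4 P8 -> G3/G4 P8 similar
  -> R4 @ bar 2 tick 0 v(0, 1): B3/F4 TT untreated
  -> R4 @ bar 2 tick 3 v(0, 1): B3/F4 TT untreated
  -> R2 @ bar 7 tick 0 v(0, 1): E3/G3 m3 -> F3/F4 P8 similar
  -> R7 @ bar 7 tick 0 v(1,): G3->F4 leap 10st
  -> R1 @ bar 8 tick 0 v(0, 1): F3/F4 P8 -> A3/A4 P8 similar
  -> R1 @ bar 11 tick 0 v(0, 1): E3/E4 P8 -> F3/F4 P8 similar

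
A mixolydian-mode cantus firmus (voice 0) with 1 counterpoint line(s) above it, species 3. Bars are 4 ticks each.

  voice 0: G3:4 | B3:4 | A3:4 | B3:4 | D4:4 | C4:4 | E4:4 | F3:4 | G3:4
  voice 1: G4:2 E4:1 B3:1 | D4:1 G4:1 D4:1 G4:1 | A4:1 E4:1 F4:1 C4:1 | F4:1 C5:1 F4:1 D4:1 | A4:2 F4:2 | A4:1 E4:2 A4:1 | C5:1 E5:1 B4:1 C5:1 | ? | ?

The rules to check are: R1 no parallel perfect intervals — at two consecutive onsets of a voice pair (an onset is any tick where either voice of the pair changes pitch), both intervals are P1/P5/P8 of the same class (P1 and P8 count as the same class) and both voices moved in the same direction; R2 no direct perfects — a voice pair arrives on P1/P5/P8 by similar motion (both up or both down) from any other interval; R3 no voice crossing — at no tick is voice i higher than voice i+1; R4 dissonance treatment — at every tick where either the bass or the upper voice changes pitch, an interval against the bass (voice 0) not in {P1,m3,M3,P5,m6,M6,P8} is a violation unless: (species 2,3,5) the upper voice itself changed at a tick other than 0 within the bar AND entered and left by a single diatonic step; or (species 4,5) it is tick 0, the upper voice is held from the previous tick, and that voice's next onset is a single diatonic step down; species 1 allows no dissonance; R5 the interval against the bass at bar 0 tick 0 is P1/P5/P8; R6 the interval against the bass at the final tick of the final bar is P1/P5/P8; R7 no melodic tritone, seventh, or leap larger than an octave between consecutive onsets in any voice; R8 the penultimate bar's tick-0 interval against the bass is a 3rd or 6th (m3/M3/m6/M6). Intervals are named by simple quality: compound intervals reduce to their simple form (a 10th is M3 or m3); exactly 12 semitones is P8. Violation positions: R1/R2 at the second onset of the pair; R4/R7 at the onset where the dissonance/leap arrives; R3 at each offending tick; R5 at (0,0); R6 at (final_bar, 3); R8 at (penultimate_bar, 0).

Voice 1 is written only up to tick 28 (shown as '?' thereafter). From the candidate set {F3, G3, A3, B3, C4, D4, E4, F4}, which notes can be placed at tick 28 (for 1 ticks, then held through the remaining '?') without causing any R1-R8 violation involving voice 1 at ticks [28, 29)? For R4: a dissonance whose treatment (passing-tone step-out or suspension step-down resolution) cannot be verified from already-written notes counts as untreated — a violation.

{}

F3: violates R2,R7,R8
G3: violates R4,R7,R8
A3: violates R7
B3: violates R4,R7,R8
C4: violates R2,R8
D4: violates R7
E4: violates R4,R8
F4: violates R2,R8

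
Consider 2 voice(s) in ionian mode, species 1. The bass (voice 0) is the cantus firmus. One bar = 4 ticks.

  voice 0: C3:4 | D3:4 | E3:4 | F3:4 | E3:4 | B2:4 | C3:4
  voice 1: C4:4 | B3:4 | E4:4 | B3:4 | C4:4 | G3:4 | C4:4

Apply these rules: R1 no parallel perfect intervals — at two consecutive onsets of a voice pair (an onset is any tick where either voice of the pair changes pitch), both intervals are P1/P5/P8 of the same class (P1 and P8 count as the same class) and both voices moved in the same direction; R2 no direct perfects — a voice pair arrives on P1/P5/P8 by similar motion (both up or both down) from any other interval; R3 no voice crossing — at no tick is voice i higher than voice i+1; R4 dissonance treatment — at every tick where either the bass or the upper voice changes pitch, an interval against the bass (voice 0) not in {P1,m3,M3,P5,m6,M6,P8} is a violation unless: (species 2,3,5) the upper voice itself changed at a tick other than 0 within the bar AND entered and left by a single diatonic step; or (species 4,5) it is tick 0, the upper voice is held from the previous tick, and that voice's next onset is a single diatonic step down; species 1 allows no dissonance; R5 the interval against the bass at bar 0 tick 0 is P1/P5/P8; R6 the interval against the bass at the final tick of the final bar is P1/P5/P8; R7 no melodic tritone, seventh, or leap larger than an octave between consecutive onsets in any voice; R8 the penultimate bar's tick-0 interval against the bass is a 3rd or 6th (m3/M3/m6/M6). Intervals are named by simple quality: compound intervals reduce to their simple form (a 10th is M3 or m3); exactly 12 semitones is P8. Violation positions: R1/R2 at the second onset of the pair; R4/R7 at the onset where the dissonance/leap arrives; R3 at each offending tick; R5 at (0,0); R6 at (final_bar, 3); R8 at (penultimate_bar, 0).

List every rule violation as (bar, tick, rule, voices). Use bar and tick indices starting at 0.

bar 0: v0=C3 v1=C4 downbeat P8
bar 1: v0=D3 v1=B3 downbeat M6
bar 2: v0=E3 v1=E4 downbeat P8
bar 3: v0=F3 v1=B3 downbeat TT
bar 4: v0=E3 v1=C4 downbeat m6
bar 5: v0=B2 v1=G3 downbeat m6
bar 6: v0=C3 v1=C4 downbeat P8
  -> R2 @ bar 2 tick 0 v(0, 1): D3/B3 M6 -> E3/E4 P8 similar
  -> R4 @ bar 3 tick 0 v(0, 1): F3/B3 TT untreated
  -> R2 @ bar 6 tick 0 v(0, 1): B2/G3 m6 -> C3/C4 P8 similar

(2, 0, R2, (0, 1))
(3, 0, R4, (0, 1))
(6, 0, R2, (0, 1))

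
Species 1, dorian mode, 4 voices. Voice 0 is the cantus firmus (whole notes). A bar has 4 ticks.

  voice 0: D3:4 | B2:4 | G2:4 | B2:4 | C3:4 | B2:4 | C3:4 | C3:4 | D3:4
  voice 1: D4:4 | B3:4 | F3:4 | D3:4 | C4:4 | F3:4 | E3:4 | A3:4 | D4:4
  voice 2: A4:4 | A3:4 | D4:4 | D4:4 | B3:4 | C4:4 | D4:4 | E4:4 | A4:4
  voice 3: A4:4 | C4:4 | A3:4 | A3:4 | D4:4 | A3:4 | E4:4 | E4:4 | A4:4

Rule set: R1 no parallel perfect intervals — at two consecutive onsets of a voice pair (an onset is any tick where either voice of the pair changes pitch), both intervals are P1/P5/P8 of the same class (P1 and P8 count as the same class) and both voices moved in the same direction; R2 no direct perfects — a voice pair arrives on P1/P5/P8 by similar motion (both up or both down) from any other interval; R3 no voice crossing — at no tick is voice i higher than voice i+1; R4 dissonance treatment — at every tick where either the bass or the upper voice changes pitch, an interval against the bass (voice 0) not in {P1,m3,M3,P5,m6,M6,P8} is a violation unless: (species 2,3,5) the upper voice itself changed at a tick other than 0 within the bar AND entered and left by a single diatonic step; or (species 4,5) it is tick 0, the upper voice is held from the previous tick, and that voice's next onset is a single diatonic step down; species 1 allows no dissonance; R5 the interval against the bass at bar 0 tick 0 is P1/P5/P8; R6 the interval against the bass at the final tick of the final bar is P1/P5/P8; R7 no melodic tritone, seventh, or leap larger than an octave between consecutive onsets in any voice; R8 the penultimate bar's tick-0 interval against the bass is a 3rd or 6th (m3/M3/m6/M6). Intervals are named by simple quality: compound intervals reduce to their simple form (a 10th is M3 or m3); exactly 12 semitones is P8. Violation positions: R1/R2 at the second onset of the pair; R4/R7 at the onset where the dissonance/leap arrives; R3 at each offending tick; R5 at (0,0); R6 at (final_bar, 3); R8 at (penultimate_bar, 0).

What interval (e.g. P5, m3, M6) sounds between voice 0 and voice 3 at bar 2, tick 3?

M2

voice 0=G2 voice 3=A3 -> M2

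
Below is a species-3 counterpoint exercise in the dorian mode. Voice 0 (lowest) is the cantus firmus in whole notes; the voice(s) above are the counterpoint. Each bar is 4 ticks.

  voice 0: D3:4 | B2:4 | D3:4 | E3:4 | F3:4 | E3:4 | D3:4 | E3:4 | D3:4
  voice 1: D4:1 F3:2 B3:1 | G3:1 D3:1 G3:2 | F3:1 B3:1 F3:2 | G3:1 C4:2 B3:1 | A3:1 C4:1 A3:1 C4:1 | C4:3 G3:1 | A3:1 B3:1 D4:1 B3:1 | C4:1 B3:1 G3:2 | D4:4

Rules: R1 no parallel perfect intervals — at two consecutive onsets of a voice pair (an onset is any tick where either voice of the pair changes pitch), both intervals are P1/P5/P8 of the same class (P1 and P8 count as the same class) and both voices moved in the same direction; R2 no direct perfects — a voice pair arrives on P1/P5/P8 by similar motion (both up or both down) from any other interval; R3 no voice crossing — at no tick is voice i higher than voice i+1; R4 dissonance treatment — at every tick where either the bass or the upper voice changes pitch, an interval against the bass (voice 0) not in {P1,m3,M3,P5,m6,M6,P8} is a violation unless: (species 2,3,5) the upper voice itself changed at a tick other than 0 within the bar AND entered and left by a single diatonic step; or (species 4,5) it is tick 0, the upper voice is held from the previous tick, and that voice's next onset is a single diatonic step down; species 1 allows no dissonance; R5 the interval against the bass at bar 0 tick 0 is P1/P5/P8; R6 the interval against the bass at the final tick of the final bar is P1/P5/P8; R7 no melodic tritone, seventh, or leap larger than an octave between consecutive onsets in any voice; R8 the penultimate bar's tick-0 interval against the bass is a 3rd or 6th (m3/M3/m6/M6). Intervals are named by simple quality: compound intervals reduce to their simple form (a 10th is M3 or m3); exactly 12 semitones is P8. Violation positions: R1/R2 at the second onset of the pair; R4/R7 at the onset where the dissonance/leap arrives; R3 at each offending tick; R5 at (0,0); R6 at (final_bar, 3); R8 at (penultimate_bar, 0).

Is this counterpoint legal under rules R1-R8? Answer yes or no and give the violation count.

bar 0: v0=D3 v1=D4 (P8)
bar 1: v0=B2 v1=G3 (m6)
bar 2: v0=D3 v1=F3 (m3)
bar 3: v0=E3 v1=G3 (m3)
bar 4: v0=F3 v1=A3 (M3)
bar 5: v0=E3 v1=C4 (m6)
bar 6: v0=D3 v1=A3 (P5)
bar 7: v0=E3 v1=C4 (m6)
bar 8: v0=D3 v1=D4 (P8)
  R7 @ bar0.3: F3->B3 leap 6st
  R7 @ bar2.1: F3->B3 leap 6st
  R7 @ bar2.2: B3->F3 leap 6st

No (3 violations)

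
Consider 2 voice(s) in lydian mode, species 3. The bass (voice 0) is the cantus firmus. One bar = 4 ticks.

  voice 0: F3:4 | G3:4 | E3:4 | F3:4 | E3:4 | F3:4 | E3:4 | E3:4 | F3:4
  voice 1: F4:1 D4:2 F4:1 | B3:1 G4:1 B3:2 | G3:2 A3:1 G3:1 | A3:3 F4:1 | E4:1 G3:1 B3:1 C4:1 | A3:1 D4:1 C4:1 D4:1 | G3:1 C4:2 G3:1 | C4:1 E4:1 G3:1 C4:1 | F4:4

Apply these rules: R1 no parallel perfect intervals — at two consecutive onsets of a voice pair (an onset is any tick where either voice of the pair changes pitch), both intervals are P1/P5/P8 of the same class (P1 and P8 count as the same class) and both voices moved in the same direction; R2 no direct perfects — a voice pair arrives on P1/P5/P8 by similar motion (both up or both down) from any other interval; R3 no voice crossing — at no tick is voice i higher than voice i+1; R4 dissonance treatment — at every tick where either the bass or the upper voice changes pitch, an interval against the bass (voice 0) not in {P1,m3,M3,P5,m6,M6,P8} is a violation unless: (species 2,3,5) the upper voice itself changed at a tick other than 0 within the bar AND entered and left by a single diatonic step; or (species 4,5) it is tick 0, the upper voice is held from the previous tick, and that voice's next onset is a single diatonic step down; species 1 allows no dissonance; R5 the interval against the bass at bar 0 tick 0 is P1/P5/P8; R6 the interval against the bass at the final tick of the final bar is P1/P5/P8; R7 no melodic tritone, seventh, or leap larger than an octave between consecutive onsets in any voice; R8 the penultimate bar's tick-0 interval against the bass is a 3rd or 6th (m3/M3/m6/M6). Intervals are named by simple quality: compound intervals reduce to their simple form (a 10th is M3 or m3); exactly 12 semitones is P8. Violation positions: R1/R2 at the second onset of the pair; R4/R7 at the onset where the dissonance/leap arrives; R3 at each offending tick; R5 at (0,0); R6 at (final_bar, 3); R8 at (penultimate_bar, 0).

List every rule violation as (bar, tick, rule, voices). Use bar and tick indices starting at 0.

(1, 0, R7, (1,))
(4, 0, R1, (0, 1))
(8, 0, R2, (0, 1))

bar 0: v0=F3 v1=F4 downbeat P8
bar 1: v0=G3 v1=B3 downbeat M3
bar 2: v0=E3 v1=G3 downbeat m3
bar 3: v0=F3 v1=A3 downbeat M3
bar 4: v0=E3 v1=E4 downbeat P8
bar 5: v0=F3 v1=A3 downbeat M3
bar 6: v0=E3 v1=G3 downbeat m3
bar 7: v0=E3 v1=C4 downbeat m6
bar 8: v0=F3 v1=F4 downbeat P8
  -> R7 @ bar 1 tick 0 v(1,): F4->B3 leap 6st
  -> R1 @ bar 4 tick 0 v(0, 1): F3/F4 P8 -> E3/E4 P8 similar
  -> R2 @ bar 8 tick 0 v(0, 1): E3/C4 m6 -> F3/F4 P8 similar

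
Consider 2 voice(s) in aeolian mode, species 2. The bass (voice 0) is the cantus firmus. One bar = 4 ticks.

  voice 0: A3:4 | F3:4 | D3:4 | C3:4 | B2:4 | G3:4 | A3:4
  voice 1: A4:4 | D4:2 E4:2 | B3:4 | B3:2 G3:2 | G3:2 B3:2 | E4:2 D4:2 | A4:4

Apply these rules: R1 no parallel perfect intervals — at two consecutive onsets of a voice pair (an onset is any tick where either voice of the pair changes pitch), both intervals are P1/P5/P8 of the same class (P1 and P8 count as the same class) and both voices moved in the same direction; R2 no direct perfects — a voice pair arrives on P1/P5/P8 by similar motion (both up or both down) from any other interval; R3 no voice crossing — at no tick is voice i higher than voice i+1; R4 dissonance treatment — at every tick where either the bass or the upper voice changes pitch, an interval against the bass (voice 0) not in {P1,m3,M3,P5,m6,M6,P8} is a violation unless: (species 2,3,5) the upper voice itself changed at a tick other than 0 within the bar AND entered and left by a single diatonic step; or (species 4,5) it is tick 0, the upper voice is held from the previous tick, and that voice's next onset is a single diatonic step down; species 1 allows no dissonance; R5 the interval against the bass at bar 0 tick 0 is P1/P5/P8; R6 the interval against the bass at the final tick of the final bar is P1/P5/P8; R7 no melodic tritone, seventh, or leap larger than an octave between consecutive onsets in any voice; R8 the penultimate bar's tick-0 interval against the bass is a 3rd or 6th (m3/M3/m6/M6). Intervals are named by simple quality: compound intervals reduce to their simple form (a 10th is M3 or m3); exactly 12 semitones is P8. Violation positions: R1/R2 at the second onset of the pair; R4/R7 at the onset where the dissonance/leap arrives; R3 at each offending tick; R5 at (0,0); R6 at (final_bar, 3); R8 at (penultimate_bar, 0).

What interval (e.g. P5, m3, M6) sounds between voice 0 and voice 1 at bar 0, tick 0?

voice 0=A3 voice 1=A4 -> P8

P8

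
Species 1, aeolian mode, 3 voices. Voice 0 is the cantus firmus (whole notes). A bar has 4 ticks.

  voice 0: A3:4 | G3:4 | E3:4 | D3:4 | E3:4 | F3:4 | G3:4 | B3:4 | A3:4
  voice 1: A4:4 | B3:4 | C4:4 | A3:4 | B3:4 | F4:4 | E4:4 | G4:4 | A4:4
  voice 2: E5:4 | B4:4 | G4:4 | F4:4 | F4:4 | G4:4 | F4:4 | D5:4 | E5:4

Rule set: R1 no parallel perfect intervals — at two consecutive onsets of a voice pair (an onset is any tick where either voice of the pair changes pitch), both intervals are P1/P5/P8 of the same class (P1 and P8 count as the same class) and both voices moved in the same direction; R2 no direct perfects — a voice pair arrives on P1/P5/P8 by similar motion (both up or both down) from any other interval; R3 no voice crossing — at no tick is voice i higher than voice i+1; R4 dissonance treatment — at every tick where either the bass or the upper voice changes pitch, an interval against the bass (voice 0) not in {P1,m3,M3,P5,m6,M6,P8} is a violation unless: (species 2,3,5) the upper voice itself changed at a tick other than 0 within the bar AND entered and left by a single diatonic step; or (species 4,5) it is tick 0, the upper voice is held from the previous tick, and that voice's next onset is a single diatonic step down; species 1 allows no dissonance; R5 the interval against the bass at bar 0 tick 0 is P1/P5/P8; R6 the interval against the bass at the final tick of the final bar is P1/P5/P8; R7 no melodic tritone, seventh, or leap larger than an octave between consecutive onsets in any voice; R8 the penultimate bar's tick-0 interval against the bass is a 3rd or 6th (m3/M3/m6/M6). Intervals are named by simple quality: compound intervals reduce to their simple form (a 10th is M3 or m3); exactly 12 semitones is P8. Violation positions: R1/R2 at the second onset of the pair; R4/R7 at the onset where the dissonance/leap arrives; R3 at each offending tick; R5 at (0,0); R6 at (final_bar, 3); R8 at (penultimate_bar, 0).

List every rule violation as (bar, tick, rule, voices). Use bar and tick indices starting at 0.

bar 0: v0=A3 v1=A4 v2=E5 downbeat P5
bar 1: v0=G3 v1=B3 v2=B4 downbeat M3
bar 2: v0=E3 v1=C4 v2=G4 downbeat m3
bar 3: v0=D3 v1=A3 v2=F4 downbeat m3
bar 4: v0=E3 v1=B3 v2=F4 downbeat m2
bar 5: v0=F3 v1=F4 v2=G4 downbeat M2
bar 6: v0=G3 v1=E4 v2=F4 downbeat m7
bar 7: v0=B3 v1=G4 v2=D5 downbeat m3
bar 8: v0=A3 v1=A4 v2=E5 downbeat P5
  -> R2 @ bar 1 tick 0 v(1, 2): A4/E5 P5 -> B3/B4 P8 similar
  -> R7 @ bar 1 tick 0 v(1,): A4->B3 leap 10st
  -> R2 @ bar 3 tick 0 v(0, 1): E3/C4 m6 -> D3/A3 P5 similar
  -> R1 @ bar 4 tick 0 v(0, 1): D3/A3 P5 -> E3/B3 P5 similar
  -> R4 @ bar 4 tick 0 v(0, 2): E3/F4 m2 untreated
  -> R2 @ bar 5 tick 0 v(0, 1): E3/B3 P5 -> F3/F4 P8 similar
  -> R4 @ bar 5 tick 0 v(0, 2): F3/G4 M2 untreated
  -> R7 @ bar 5 tick 0 v(1,): B3->F4 leap 6st
  -> R4 @ bar 6 tick 0 v(0, 2): G3/F4 m7 untreated
  -> R2 @ bar 7 tick 0 v(1, 2): E4/F4 m2 -> G4/D5 P5 similar
  -> R1 @ bar 8 tick 0 v(1, 2): G4/D5 P5 -> A4/E5 P5 similar

(1, 0, R2, (1, 2))
(1, 0, R7, (1,))
(3, 0, R2, (0, 1))
(4, 0, R1, (0, 1))
(4, 0, R4, (0, 2))
(5, 0, R2, (0, 1))
(5, 0, R4, (0, 2))
(5, 0, R7, (1,))
(6, 0, R4, (0, 2))
(7, 0, R2, (1, 2))
(8, 0, R1, (1, 2))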